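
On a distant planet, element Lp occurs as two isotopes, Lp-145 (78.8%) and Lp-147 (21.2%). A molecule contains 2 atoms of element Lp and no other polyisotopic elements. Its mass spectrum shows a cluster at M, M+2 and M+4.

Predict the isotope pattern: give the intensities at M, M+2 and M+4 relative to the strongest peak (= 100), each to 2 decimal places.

The 2 Lp atoms are independent, so intensities follow the terms of (0.788 + 0.212)^2.
P(M) = 0.788^2 = 0.620944
P(M+2) = 2 × 0.788^1 × 0.212^1 = 0.334112
P(M+4) = 0.212^2 = 0.044944
The M peak is largest (0.620944); scaling to 100 gives 100.00 : 53.81 : 7.24.

100.00 : 53.81 : 7.24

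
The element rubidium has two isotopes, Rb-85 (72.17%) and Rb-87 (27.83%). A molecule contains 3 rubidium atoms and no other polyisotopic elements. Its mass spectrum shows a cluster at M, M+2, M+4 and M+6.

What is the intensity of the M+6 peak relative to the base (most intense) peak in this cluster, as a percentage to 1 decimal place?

5.0%

(0.7217 + 0.2783)^3 gives M 0.3759, M+2 0.4349, M+4 0.1677, M+6 0.0216; the largest is M+2.
P(M+2) = C(3,1) × 0.7217^2 × 0.2783^1 = 3 × 0.52085089 × 0.2783 = 0.434858 (base)
P(M+6) = C(3,3) × 0.7217^0 × 0.2783^3 = 1 × 1.0000 × 0.02155458 = 0.021555
Relative intensity = 0.021555 / 0.434858 × 100 = 5.0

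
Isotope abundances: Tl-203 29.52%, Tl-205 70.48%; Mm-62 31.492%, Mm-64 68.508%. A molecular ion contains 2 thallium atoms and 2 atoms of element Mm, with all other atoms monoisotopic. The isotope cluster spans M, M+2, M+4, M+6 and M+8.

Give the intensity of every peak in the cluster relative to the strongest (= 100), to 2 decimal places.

2.11 : 19.25 : 65.84 : 100.00 : 56.91

Thallium pattern (n=2): 0.08714304 : 0.41611392 : 0.49674304
Element Mm pattern (n=2): 0.09917461 : 0.43149079 : 0.46933461
Convolve the two distributions (both contribute in 2-u steps):
  M: 0.08714304×0.09917461 = 0.008642
  M+2: 0.08714304×0.43149079 + 0.41611392×0.09917461 = 0.078869
  M+4: 0.08714304×0.46933461 + 0.41611392×0.43149079 + 0.49674304×0.09917461 = 0.269713
  M+6: 0.41611392×0.46933461 + 0.49674304×0.43149079 = 0.409637
  M+8: 0.49674304×0.46933461 = 0.233139
Scale to base peak (0.409637) = 100: 2.11 : 19.25 : 65.84 : 100.00 : 56.91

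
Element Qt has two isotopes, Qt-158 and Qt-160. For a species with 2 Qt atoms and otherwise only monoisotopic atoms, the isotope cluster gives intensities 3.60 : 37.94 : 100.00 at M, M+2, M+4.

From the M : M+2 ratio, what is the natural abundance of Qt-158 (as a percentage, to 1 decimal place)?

Write p for the Qt-158 fraction. I(M+2)/I(M) = [C(2,1)·p^1·(1−p)] / p^2 = 2·(1−p)/p = 37.94/3.60 = 10.5389
(1−p)/p = 10.5389/2 = 5.2694  ⇒  p = 1/(1 + 5.2694) = 0.1595
Qt-158: 16.0%, Qt-160: 84.0%.

16.0%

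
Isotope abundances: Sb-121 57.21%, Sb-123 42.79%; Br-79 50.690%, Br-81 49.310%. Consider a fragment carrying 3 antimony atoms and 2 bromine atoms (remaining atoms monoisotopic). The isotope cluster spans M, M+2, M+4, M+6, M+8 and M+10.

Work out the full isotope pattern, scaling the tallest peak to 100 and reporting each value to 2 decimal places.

Antimony pattern (n=3): 0.18724742 : 0.42015297 : 0.3142518 : 0.07834781
Bromine pattern (n=2): 0.25694761 : 0.49990478 : 0.24314761
Convolve the two distributions (both contribute in 2-u steps):
  M: 0.18724742×0.25694761 = 0.048113
  M+2: 0.18724742×0.49990478 + 0.42015297×0.25694761 = 0.201563
  M+4: 0.18724742×0.24314761 + 0.42015297×0.49990478 + 0.3142518×0.25694761 = 0.336311
  M+6: 0.42015297×0.24314761 + 0.3142518×0.49990478 + 0.07834781×0.25694761 = 0.279386
  M+8: 0.3142518×0.24314761 + 0.07834781×0.49990478 = 0.115576
  M+10: 0.07834781×0.24314761 = 0.019050
Scale to base peak (0.336311) = 100: 14.31 : 59.93 : 100.00 : 83.07 : 34.37 : 5.66

14.31 : 59.93 : 100.00 : 83.07 : 34.37 : 5.66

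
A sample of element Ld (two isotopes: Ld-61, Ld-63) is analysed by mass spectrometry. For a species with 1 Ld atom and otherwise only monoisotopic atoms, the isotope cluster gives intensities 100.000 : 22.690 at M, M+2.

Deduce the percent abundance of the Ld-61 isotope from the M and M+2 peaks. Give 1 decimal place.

81.5%

Write p for the Ld-61 fraction. I(M+2)/I(M) = [C(1,1)·p^0·(1−p)] / p^1 = 1·(1−p)/p = 22.690/100.000 = 0.2269
(1−p)/p = 0.2269/1 = 0.2269  ⇒  p = 1/(1 + 0.2269) = 0.8151
Ld-61: 81.5%, Ld-63: 18.5%.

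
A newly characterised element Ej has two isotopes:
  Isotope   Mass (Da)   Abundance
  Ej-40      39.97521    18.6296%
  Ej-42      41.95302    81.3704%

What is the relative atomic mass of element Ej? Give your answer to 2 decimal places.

41.58 Da

Average mass = Σ (abundance × isotope mass) = 0.186296 × 39.97521 + 0.813704 × 41.95302
= 7.447222 + 34.137340 = 41.584562 Da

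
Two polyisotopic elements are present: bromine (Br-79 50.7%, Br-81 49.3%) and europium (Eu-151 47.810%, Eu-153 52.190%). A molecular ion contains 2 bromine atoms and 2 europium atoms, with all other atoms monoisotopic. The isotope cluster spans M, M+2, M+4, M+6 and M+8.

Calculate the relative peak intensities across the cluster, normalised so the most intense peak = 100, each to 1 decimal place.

Bromine pattern (n=2): 0.257049 : 0.499902 : 0.243049
Europium pattern (n=2): 0.22857961 : 0.49904078 : 0.27237961
Convolve the two distributions (both contribute in 2-u steps):
  M: 0.257049×0.22857961 = 0.058756
  M+2: 0.257049×0.49904078 + 0.499902×0.22857961 = 0.242545
  M+4: 0.257049×0.27237961 + 0.499902×0.49904078 + 0.243049×0.22857961 = 0.375042
  M+6: 0.499902×0.27237961 + 0.243049×0.49904078 = 0.257454
  M+8: 0.243049×0.27237961 = 0.066202
Scale to base peak (0.375042) = 100: 15.7 : 64.7 : 100.0 : 68.6 : 17.7

15.7 : 64.7 : 100.0 : 68.6 : 17.7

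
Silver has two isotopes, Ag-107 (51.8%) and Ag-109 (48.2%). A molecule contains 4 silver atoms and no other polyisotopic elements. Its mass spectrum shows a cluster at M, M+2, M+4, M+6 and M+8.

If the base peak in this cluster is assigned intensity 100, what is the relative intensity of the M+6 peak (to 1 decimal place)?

62.0

Term probabilities: M 0.0720, M+2 0.2680, M+4 0.3740, M+6 0.2320, M+8 0.0540. Base peak = M+4.
P(M+4) = C(4,2) × 0.518^2 × 0.482^2 = 6 × 0.268324 × 0.232324 = 0.374029 (base)
P(M+6) = C(4,3) × 0.518^1 × 0.482^3 = 4 × 0.5180 × 0.11198017 = 0.232023
Relative intensity = 0.232023 / 0.374029 × 100 = 62.0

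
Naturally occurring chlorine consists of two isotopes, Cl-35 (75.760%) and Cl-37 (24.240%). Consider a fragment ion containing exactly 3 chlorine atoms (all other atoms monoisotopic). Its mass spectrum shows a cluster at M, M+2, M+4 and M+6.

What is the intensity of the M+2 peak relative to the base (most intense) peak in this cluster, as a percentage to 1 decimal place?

96.0%

Term probabilities: M 0.4348, M+2 0.4174, M+4 0.1335, M+6 0.0142. Base peak = M.
P(M) = C(3,0) × 0.75760^3 × 0.24240^0 = 1 × 0.4348304 × 1.0000 = 0.434830 (base)
P(M+2) = C(3,1) × 0.75760^2 × 0.24240^1 = 3 × 0.57395776 × 0.2424 = 0.417382
Relative intensity = 0.417382 / 0.434830 × 100 = 96.0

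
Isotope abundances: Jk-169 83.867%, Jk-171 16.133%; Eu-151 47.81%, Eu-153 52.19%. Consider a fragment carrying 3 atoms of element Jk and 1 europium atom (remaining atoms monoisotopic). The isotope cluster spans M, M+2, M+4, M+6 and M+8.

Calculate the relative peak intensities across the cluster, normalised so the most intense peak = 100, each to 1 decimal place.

59.9 : 100.0 : 44.4 : 7.7 : 0.5

Element Jk pattern (n=3): 0.58989311 : 0.34042277 : 0.06548512 : 0.004199
Europium pattern (n=1): 0.4781 : 0.5219
Convolve the two distributions (both contribute in 2-u steps):
  M: 0.58989311×0.4781 = 0.282028
  M+2: 0.58989311×0.5219 + 0.34042277×0.4781 = 0.470621
  M+4: 0.34042277×0.5219 + 0.06548512×0.4781 = 0.208975
  M+6: 0.06548512×0.5219 + 0.004199×0.4781 = 0.036184
  M+8: 0.004199×0.5219 = 0.002191
Scale to base peak (0.470621) = 100: 59.9 : 100.0 : 44.4 : 7.7 : 0.5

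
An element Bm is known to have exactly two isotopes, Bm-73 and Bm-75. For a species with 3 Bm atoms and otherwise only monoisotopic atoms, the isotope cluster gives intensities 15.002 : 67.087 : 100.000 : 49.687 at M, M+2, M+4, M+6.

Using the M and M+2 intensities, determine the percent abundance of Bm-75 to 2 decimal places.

If p is the fraction of Bm that is Bm-73, then I(M+2)/I(M) = [C(3,1)·p^2·(1−p)] / p^3 = 3·(1−p)/p = 67.087/15.002 = 4.4719
(1−p)/p = 4.4719/3 = 1.4906  ⇒  p = 1/(1 + 1.4906) = 0.4015
Bm-73: 40.15%, Bm-75: 59.85%.

59.85%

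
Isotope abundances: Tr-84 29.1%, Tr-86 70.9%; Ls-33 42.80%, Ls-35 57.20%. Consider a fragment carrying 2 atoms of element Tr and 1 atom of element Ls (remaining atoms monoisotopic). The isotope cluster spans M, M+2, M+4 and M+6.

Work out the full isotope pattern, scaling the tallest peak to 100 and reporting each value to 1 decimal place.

8.0 : 49.9 : 100.0 : 63.7

Element Tr pattern (n=2): 0.084681 : 0.412638 : 0.502681
Element Ls pattern (n=1): 0.4280 : 0.5720
Convolve the two distributions (both contribute in 2-u steps):
  M: 0.084681×0.4280 = 0.036243
  M+2: 0.084681×0.5720 + 0.412638×0.4280 = 0.225047
  M+4: 0.412638×0.5720 + 0.502681×0.4280 = 0.451176
  M+6: 0.502681×0.5720 = 0.287534
Scale to base peak (0.451176) = 100: 8.0 : 49.9 : 100.0 : 63.7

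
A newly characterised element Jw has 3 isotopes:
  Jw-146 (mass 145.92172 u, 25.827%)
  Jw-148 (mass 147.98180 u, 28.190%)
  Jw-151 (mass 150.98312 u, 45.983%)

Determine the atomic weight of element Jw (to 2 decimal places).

Average mass = Σ (abundance × isotope mass) = 0.25827 × 145.92172 + 0.28190 × 147.98180 + 0.45983 × 150.98312
= 37.687203 + 41.716069 + 69.426568 = 148.829840 u

148.83 u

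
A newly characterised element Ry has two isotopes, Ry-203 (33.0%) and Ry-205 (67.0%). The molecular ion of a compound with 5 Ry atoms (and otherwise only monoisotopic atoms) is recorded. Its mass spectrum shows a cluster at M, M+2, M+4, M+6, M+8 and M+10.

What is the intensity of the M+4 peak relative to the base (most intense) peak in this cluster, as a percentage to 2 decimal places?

Term probabilities: M 0.0039, M+2 0.0397, M+4 0.1613, M+6 0.3275, M+8 0.3325, M+10 0.1350. Base peak = M+8.
P(M+8) = C(5,4) × 0.330^1 × 0.670^4 = 5 × 0.3300 × 0.20151121 = 0.332493 (base)
P(M+4) = C(5,2) × 0.330^3 × 0.670^2 = 10 × 0.035937 × 0.4489 = 0.161321
Relative intensity = 0.161321 / 0.332493 × 100 = 48.52

48.52%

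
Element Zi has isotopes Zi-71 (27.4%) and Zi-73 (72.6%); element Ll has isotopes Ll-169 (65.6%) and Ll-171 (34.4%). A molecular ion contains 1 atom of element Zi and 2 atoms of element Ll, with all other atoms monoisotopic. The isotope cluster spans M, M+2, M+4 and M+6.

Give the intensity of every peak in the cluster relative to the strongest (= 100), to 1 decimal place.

Element Zi pattern (n=1): 0.2740 : 0.7260
Element Ll pattern (n=2): 0.430336 : 0.451328 : 0.118336
Convolve the two distributions (both contribute in 2-u steps):
  M: 0.2740×0.430336 = 0.117912
  M+2: 0.2740×0.451328 + 0.7260×0.430336 = 0.436088
  M+4: 0.2740×0.118336 + 0.7260×0.451328 = 0.360088
  M+6: 0.7260×0.118336 = 0.085912
Scale to base peak (0.436088) = 100: 27.0 : 100.0 : 82.6 : 19.7

27.0 : 100.0 : 82.6 : 19.7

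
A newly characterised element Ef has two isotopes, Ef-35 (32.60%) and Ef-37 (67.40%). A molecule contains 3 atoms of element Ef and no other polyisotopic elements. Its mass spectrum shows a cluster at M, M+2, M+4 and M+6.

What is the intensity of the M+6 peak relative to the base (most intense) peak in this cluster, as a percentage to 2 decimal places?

(0.3260 + 0.6740)^3 gives M 0.0346, M+2 0.2149, M+4 0.4443, M+6 0.3062; the largest is M+4.
P(M+4) = C(3,2) × 0.3260^1 × 0.6740^2 = 3 × 0.3260 × 0.454276 = 0.444282 (base)
P(M+6) = C(3,3) × 0.3260^0 × 0.6740^3 = 1 × 1.0000 × 0.30618202 = 0.306182
Relative intensity = 0.306182 / 0.444282 × 100 = 68.92

68.92%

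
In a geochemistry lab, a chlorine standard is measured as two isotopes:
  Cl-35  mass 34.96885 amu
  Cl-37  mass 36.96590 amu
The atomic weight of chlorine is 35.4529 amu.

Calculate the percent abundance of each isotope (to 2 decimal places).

Cl-35: 75.76%, Cl-37: 24.24%

Writing the weighted mean with unknown fraction x of Cl-35:
34.96885·x + 36.96590·(1 − x) = 35.4529
(34.96885 − 36.96590)·x = 35.4529 − 36.96590
x = -1.51300 / -1.99705 = 0.75762 → 75.76% Cl-35, 24.24% Cl-37.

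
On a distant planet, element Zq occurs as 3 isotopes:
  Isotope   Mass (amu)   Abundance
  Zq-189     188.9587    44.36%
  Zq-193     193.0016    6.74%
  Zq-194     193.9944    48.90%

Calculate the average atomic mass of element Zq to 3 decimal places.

Weight each isotope mass by its fractional abundance: 0.4436 × 188.9587 + 0.0674 × 193.0016 + 0.4890 × 193.9944
= 83.82208 + 13.00831 + 94.86326 = 191.69365 amu

191.694 amu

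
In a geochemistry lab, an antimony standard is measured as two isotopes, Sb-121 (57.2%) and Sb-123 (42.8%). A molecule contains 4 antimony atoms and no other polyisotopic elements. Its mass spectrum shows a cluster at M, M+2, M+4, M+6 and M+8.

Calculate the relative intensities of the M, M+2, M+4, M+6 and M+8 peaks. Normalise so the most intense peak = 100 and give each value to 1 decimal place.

Expanding (0.572 + 0.428)^4:
P(M) = 0.572^4 = 0.107049
P(M+2) = 4 × 0.572^3 × 0.428^1 = 0.320400
P(M+4) = 6 × 0.572^2 × 0.428^2 = 0.359609
P(M+6) = 4 × 0.572^1 × 0.428^3 = 0.179385
P(M+8) = 0.428^4 = 0.033556
The M+4 peak is largest (0.359609); scaling to 100 gives 29.8 : 89.1 : 100.0 : 49.9 : 9.3.

29.8 : 89.1 : 100.0 : 49.9 : 9.3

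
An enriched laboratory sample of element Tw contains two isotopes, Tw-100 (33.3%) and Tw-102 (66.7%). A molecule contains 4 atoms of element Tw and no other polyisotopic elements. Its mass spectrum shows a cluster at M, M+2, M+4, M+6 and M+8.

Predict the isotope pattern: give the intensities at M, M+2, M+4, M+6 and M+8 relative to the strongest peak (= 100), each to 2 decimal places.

3.11 : 24.93 : 74.89 : 100.00 : 50.08

Each Tw atom is independently Tw-100 (p = 0.333) or Tw-102 (q = 0.667); the cluster is the binomial expansion (p + q)^4.
P(M) = 0.333^4 = 0.012296
P(M+2) = 4 × 0.333^3 × 0.667^1 = 0.098519
P(M+4) = 6 × 0.333^2 × 0.667^2 = 0.296000
P(M+6) = 4 × 0.333^1 × 0.667^3 = 0.395259
P(M+8) = 0.667^4 = 0.197926
The M+6 peak is largest (0.395259); scaling to 100 gives 3.11 : 24.93 : 74.89 : 100.00 : 50.08.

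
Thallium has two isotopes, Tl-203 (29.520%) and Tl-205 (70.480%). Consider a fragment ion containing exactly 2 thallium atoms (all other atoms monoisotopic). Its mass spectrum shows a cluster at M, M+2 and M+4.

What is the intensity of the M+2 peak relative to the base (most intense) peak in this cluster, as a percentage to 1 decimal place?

83.8%

Binomial terms of (0.29520 + 0.70480)^2: M 0.0871, M+2 0.4161, M+4 0.4967 → M+4 is the base peak.
P(M+4) = C(2,2) × 0.29520^0 × 0.70480^2 = 1 × 1.0000 × 0.49674304 = 0.496743 (base)
P(M+2) = C(2,1) × 0.29520^1 × 0.70480^1 = 2 × 0.2952 × 0.7048 = 0.416114
Relative intensity = 0.416114 / 0.496743 × 100 = 83.8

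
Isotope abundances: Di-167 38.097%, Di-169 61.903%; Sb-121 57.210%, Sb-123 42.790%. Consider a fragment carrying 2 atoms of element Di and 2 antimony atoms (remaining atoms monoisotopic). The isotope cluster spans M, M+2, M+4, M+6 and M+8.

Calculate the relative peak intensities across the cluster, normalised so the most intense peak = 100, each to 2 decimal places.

12.41 : 58.87 : 100.00 : 71.55 : 18.32

Element Di pattern (n=2): 0.14513814 : 0.47166372 : 0.38319814
Antimony pattern (n=2): 0.32729841 : 0.48960318 : 0.18309841
Convolve the two distributions (both contribute in 2-u steps):
  M: 0.14513814×0.32729841 = 0.047503
  M+2: 0.14513814×0.48960318 + 0.47166372×0.32729841 = 0.225435
  M+4: 0.14513814×0.18309841 + 0.47166372×0.48960318 + 0.38319814×0.32729841 = 0.382923
  M+6: 0.47166372×0.18309841 + 0.38319814×0.48960318 = 0.273976
  M+8: 0.38319814×0.18309841 = 0.070163
Scale to base peak (0.382923) = 100: 12.41 : 58.87 : 100.00 : 71.55 : 18.32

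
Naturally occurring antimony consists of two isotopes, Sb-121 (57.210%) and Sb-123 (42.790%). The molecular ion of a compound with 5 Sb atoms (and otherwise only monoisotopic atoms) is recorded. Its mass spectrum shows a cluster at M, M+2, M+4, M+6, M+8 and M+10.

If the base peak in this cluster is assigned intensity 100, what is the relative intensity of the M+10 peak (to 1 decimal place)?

Term probabilities: M 0.0613, M+2 0.2292, M+4 0.3428, M+6 0.2564, M+8 0.0959, M+10 0.0143. Base peak = M+4.
P(M+4) = C(5,2) × 0.57210^3 × 0.42790^2 = 10 × 0.18724742 × 0.18309841 = 0.342847 (base)
P(M+10) = C(5,5) × 0.57210^0 × 0.42790^5 = 1 × 1.0000 × 0.01434536 = 0.014345
Relative intensity = 0.014345 / 0.342847 × 100 = 4.2

4.2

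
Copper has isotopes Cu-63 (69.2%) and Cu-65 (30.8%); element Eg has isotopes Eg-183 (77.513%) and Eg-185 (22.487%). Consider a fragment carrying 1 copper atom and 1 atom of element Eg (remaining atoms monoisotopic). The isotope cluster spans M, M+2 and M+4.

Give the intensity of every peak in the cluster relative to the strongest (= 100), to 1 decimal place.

100.0 : 73.5 : 12.9

Copper pattern (n=1): 0.6920 : 0.3080
Element Eg pattern (n=1): 0.77513 : 0.22487
Convolve the two distributions (both contribute in 2-u steps):
  M: 0.6920×0.77513 = 0.536390
  M+2: 0.6920×0.22487 + 0.3080×0.77513 = 0.394350
  M+4: 0.3080×0.22487 = 0.069260
Scale to base peak (0.536390) = 100: 100.0 : 73.5 : 12.9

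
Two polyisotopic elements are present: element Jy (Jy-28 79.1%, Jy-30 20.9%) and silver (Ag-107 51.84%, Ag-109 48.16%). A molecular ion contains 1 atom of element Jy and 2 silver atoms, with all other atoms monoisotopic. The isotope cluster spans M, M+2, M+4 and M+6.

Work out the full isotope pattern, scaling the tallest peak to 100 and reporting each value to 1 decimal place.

47.1 : 100.0 : 63.8 : 10.7

Element Jy pattern (n=1): 0.7910 : 0.2090
Silver pattern (n=2): 0.26873856 : 0.49932288 : 0.23193856
Convolve the two distributions (both contribute in 2-u steps):
  M: 0.7910×0.26873856 = 0.212572
  M+2: 0.7910×0.49932288 + 0.2090×0.26873856 = 0.451131
  M+4: 0.7910×0.23193856 + 0.2090×0.49932288 = 0.287822
  M+6: 0.2090×0.23193856 = 0.048475
Scale to base peak (0.451131) = 100: 47.1 : 100.0 : 63.8 : 10.7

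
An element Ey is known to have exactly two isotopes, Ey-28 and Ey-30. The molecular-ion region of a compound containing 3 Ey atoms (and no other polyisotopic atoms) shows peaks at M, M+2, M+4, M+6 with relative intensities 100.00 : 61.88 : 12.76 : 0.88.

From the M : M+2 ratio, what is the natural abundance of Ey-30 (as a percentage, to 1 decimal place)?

Write p for the Ey-28 fraction. I(M+2)/I(M) = [C(3,1)·p^2·(1−p)] / p^3 = 3·(1−p)/p = 61.88/100.00 = 0.6188
(1−p)/p = 0.6188/3 = 0.2063  ⇒  p = 1/(1 + 0.2063) = 0.8290
Ey-28: 82.9%, Ey-30: 17.1%.

17.1%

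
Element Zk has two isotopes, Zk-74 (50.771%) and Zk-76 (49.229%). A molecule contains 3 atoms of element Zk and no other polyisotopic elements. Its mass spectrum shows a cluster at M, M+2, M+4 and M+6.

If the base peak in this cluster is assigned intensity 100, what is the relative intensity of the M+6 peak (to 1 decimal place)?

Binomial terms of (0.50771 + 0.49229)^3: M 0.1309, M+2 0.3807, M+4 0.3691, M+6 0.1193 → M+2 is the base peak.
P(M+2) = C(3,1) × 0.50771^2 × 0.49229^1 = 3 × 0.25776944 × 0.49229 = 0.380692 (base)
P(M+6) = C(3,3) × 0.50771^0 × 0.49229^3 = 1 × 1.0000 × 0.11930621 = 0.119306
Relative intensity = 0.119306 / 0.380692 × 100 = 31.3

31.3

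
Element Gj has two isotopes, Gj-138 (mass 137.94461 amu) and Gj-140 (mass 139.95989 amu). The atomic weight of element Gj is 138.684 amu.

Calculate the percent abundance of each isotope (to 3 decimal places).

Writing the weighted mean with unknown fraction x of Gj-138:
137.94461·x + 139.95989·(1 − x) = 138.684
(137.94461 − 139.95989)·x = 138.684 − 139.95989
x = -1.27589 / -2.01528 = 0.63311 → 63.311% Gj-138, 36.689% Gj-140.

Gj-138: 63.311%, Gj-140: 36.689%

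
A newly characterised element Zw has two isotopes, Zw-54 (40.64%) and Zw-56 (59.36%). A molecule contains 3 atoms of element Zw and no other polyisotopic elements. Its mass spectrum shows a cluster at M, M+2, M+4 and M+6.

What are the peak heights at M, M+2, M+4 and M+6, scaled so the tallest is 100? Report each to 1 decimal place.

15.6 : 68.5 : 100.0 : 48.7

The 3 Zw atoms are independent, so intensities follow the terms of (0.4064 + 0.5936)^3.
P(M) = 0.4064^3 = 0.067121
P(M+2) = 3 × 0.4064^2 × 0.5936^1 = 0.294119
P(M+4) = 3 × 0.4064^1 × 0.5936^2 = 0.429598
P(M+6) = 0.5936^3 = 0.209161
The M+4 peak is largest (0.429598); scaling to 100 gives 15.6 : 68.5 : 100.0 : 48.7.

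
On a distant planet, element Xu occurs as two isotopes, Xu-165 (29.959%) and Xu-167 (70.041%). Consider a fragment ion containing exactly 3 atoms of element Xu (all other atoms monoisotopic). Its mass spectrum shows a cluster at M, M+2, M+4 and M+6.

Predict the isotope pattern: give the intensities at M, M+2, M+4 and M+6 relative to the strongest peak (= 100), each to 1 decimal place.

6.1 : 42.8 : 100.0 : 77.9

Expanding (0.29959 + 0.70041)^3:
P(M) = 0.29959^3 = 0.026889
P(M+2) = 3 × 0.29959^2 × 0.70041^1 = 0.188594
P(M+4) = 3 × 0.29959^1 × 0.70041^2 = 0.440913
P(M+6) = 0.70041^3 = 0.343603
The M+4 peak is largest (0.440913); scaling to 100 gives 6.1 : 42.8 : 100.0 : 77.9.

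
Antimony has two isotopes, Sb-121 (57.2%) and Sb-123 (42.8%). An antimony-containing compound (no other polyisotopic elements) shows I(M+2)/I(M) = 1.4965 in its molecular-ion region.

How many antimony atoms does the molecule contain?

With n Sb atoms, P(M+2)/P(M) = C(n,1)·p^(n−1)q / p^n = n·q/p = n · 0.428/0.572.
n = 1.4965 × 0.572/0.428 = 2.00 ≈ 2

2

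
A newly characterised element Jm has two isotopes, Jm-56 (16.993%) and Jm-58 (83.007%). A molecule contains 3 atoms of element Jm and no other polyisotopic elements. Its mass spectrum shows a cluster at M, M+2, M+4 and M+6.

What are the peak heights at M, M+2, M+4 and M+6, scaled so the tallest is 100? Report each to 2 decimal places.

The 3 Jm atoms are independent, so intensities follow the terms of (0.16993 + 0.83007)^3.
P(M) = 0.16993^3 = 0.004907
P(M+2) = 3 × 0.16993^2 × 0.83007^1 = 0.071908
P(M+4) = 3 × 0.16993^1 × 0.83007^2 = 0.351254
P(M+6) = 0.83007^3 = 0.571932
The M+6 peak is largest (0.571932); scaling to 100 gives 0.86 : 12.57 : 61.42 : 100.00.

0.86 : 12.57 : 61.42 : 100.00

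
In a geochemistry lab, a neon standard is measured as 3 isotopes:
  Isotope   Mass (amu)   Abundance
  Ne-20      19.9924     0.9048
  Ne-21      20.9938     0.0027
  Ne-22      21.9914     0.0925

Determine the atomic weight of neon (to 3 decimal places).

20.180 amu

Weight each isotope mass by its fractional abundance: 0.9048 × 19.9924 + 0.0027 × 20.9938 + 0.0925 × 21.9914
= 18.08912 + 0.05668 + 2.03420 = 20.18000 amu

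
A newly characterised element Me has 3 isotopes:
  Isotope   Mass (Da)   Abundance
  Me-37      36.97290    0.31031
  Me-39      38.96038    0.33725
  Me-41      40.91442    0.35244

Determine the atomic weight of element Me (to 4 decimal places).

39.0323 Da

Average mass = Σ (abundance × isotope mass) = 0.31031 × 36.97290 + 0.33725 × 38.96038 + 0.35244 × 40.91442
= 11.473061 + 13.139388 + 14.419878 = 39.032327 Da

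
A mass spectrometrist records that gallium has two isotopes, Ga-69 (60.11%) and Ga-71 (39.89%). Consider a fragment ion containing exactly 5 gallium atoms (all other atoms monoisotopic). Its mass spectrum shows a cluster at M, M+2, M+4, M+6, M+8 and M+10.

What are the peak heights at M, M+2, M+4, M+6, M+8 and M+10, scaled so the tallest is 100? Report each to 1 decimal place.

22.7 : 75.3 : 100.0 : 66.4 : 22.0 : 2.9

Expanding (0.6011 + 0.3989)^5:
P(M) = 0.6011^5 = 0.078475
P(M+2) = 5 × 0.6011^4 × 0.3989^1 = 0.260388
P(M+4) = 10 × 0.6011^3 × 0.3989^2 = 0.345596
P(M+6) = 10 × 0.6011^2 × 0.3989^3 = 0.229343
P(M+8) = 5 × 0.6011^1 × 0.3989^4 = 0.076098
P(M+10) = 0.3989^5 = 0.010100
The M+4 peak is largest (0.345596); scaling to 100 gives 22.7 : 75.3 : 100.0 : 66.4 : 22.0 : 2.9.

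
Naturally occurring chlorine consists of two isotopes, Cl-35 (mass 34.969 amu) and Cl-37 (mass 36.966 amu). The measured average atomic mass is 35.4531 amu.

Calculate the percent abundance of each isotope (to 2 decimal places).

Cl-35: 75.76%, Cl-37: 24.24%

Let x be the fractional abundance of Cl-35; then Cl-37 has abundance 1 − x.
34.969·x + 36.966·(1 − x) = 35.4531
(34.969 − 36.966)·x = 35.4531 − 36.966
x = -1.5129 / -1.997 = 0.75759 → 75.76% Cl-35, 24.24% Cl-37.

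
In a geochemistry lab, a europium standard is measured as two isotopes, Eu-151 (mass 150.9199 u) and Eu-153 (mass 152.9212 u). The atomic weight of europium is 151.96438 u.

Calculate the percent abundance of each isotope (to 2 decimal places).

Eu-151: 47.81%, Eu-153: 52.19%

Writing the weighted mean with unknown fraction x of Eu-151:
150.9199·x + 152.9212·(1 − x) = 151.96438
(150.9199 − 152.9212)·x = 151.96438 − 152.9212
x = -0.95682 / -2.0013 = 0.47810 → 47.81% Eu-151, 52.19% Eu-153.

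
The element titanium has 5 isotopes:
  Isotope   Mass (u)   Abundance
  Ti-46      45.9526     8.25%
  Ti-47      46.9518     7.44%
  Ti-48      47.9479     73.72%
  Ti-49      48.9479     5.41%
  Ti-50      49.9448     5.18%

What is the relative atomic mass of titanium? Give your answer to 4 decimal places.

Ar = Σ fᵢ·mᵢ = 0.0825 × 45.9526 + 0.0744 × 46.9518 + 0.7372 × 47.9479 + 0.0541 × 48.9479 + 0.0518 × 49.9448
= 3.79109 + 3.49321 + 35.34719 + 2.64808 + 2.58714 = 47.86671 u

47.8667 u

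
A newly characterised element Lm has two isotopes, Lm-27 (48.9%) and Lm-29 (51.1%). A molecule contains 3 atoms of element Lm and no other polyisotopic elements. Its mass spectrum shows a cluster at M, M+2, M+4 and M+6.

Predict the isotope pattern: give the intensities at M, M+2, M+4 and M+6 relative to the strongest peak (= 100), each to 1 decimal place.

The 3 Lm atoms are independent, so intensities follow the terms of (0.489 + 0.511)^3.
P(M) = 0.489^3 = 0.116930
P(M+2) = 3 × 0.489^2 × 0.511^1 = 0.366572
P(M+4) = 3 × 0.489^1 × 0.511^2 = 0.383065
P(M+6) = 0.511^3 = 0.133433
The M+4 peak is largest (0.383065); scaling to 100 gives 30.5 : 95.7 : 100.0 : 34.8.

30.5 : 95.7 : 100.0 : 34.8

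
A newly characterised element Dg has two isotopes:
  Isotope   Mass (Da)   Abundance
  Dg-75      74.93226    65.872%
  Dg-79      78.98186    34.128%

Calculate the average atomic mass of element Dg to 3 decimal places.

Average mass = Σ (abundance × isotope mass) = 0.65872 × 74.93226 + 0.34128 × 78.98186
= 49.359378 + 26.954929 = 76.314307 Da

76.314 Da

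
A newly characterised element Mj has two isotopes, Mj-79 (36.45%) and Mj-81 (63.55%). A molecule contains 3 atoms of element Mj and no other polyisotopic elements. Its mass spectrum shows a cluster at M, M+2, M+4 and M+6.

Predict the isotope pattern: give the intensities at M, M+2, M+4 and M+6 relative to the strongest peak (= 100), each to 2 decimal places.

10.97 : 57.36 : 100.00 : 58.12

Each Mj atom is independently Mj-79 (p = 0.3645) or Mj-81 (q = 0.6355); the cluster is the binomial expansion (p + q)^3.
P(M) = 0.3645^3 = 0.048428
P(M+2) = 3 × 0.3645^2 × 0.6355^1 = 0.253298
P(M+4) = 3 × 0.3645^1 × 0.6355^2 = 0.441621
P(M+6) = 0.6355^3 = 0.256653
The M+4 peak is largest (0.441621); scaling to 100 gives 10.97 : 57.36 : 100.00 : 58.12.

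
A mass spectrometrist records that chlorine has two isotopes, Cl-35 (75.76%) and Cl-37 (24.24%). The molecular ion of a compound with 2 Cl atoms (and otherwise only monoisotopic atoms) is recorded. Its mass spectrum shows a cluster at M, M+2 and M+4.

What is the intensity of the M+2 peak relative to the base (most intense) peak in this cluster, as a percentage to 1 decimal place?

64.0%

(0.7576 + 0.2424)^2 gives M 0.5740, M+2 0.3673, M+4 0.0588; the largest is M.
P(M) = C(2,0) × 0.7576^2 × 0.2424^0 = 1 × 0.57395776 × 1.0000 = 0.573958 (base)
P(M+2) = C(2,1) × 0.7576^1 × 0.2424^1 = 2 × 0.7576 × 0.2424 = 0.367284
Relative intensity = 0.367284 / 0.573958 × 100 = 64.0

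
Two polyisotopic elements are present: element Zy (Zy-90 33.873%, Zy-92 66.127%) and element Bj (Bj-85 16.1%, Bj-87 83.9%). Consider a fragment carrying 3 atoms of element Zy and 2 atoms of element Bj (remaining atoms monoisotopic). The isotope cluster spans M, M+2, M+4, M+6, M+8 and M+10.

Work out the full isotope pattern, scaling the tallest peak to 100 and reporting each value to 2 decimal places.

0.26 : 4.20 : 25.68 : 73.61 : 100.00 : 52.07

Element Zy pattern (n=3): 0.03886521 : 0.22761842 : 0.44435754 : 0.28915883
Element Bj pattern (n=2): 0.025921 : 0.270158 : 0.703921
Convolve the two distributions (both contribute in 2-u steps):
  M: 0.03886521×0.025921 = 0.001007
  M+2: 0.03886521×0.270158 + 0.22761842×0.025921 = 0.016400
  M+4: 0.03886521×0.703921 + 0.22761842×0.270158 + 0.44435754×0.025921 = 0.100369
  M+6: 0.22761842×0.703921 + 0.44435754×0.270158 + 0.28915883×0.025921 = 0.287767
  M+8: 0.44435754×0.703921 + 0.28915883×0.270158 = 0.390911
  M+10: 0.28915883×0.703921 = 0.203545
Scale to base peak (0.390911) = 100: 0.26 : 4.20 : 25.68 : 73.61 : 100.00 : 52.07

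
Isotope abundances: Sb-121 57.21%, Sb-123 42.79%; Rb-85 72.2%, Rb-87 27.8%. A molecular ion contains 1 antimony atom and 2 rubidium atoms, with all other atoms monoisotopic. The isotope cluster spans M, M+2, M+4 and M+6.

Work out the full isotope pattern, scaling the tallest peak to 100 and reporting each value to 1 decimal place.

Antimony pattern (n=1): 0.5721 : 0.4279
Rubidium pattern (n=2): 0.521284 : 0.401432 : 0.077284
Convolve the two distributions (both contribute in 2-u steps):
  M: 0.5721×0.521284 = 0.298227
  M+2: 0.5721×0.401432 + 0.4279×0.521284 = 0.452717
  M+4: 0.5721×0.077284 + 0.4279×0.401432 = 0.215987
  M+6: 0.4279×0.077284 = 0.033070
Scale to base peak (0.452717) = 100: 65.9 : 100.0 : 47.7 : 7.3

65.9 : 100.0 : 47.7 : 7.3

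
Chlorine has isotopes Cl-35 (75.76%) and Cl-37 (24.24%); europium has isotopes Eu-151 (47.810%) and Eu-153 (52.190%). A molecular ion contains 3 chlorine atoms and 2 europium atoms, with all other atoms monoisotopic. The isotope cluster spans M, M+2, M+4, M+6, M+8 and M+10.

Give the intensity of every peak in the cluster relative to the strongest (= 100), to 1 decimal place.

27.8 : 87.4 : 100.0 : 51.4 : 12.2 : 1.1

Chlorine pattern (n=3): 0.4348304 : 0.41738208 : 0.13354464 : 0.01424288
Europium pattern (n=2): 0.22857961 : 0.49904078 : 0.27237961
Convolve the two distributions (both contribute in 2-u steps):
  M: 0.4348304×0.22857961 = 0.099393
  M+2: 0.4348304×0.49904078 + 0.41738208×0.22857961 = 0.312403
  M+4: 0.4348304×0.27237961 + 0.41738208×0.49904078 + 0.13354464×0.22857961 = 0.357255
  M+6: 0.41738208×0.27237961 + 0.13354464×0.49904078 + 0.01424288×0.22857961 = 0.183586
  M+8: 0.13354464×0.27237961 + 0.01424288×0.49904078 = 0.043483
  M+10: 0.01424288×0.27237961 = 0.003879
Scale to base peak (0.357255) = 100: 27.8 : 87.4 : 100.0 : 51.4 : 12.2 : 1.1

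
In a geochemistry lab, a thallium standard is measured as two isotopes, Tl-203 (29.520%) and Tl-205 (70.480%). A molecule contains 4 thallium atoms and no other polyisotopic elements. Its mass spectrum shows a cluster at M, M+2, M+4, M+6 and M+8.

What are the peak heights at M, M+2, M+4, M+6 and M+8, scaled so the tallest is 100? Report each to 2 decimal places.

1.84 : 17.54 : 62.83 : 100.00 : 59.69

The 4 Tl atoms are independent, so intensities follow the terms of (0.29520 + 0.70480)^4.
P(M) = 0.29520^4 = 0.007594
P(M+2) = 4 × 0.29520^3 × 0.70480^1 = 0.072523
P(M+4) = 6 × 0.29520^2 × 0.70480^2 = 0.259726
P(M+6) = 4 × 0.29520^1 × 0.70480^3 = 0.413403
P(M+8) = 0.70480^4 = 0.246754
The M+6 peak is largest (0.413403); scaling to 100 gives 1.84 : 17.54 : 62.83 : 100.00 : 59.69.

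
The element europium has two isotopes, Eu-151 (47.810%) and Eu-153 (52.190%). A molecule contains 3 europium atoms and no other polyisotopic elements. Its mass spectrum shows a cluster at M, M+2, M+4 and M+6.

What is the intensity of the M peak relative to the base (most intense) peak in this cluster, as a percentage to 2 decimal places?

27.97%

Binomial terms of (0.47810 + 0.52190)^3: M 0.1093, M+2 0.3579, M+4 0.3907, M+6 0.1422 → M+4 is the base peak.
P(M+4) = C(3,2) × 0.47810^1 × 0.52190^2 = 3 × 0.4781 × 0.27237961 = 0.390674 (base)
P(M) = C(3,0) × 0.47810^3 × 0.52190^0 = 1 × 0.10928391 × 1.0000 = 0.109284
Relative intensity = 0.109284 / 0.390674 × 100 = 27.97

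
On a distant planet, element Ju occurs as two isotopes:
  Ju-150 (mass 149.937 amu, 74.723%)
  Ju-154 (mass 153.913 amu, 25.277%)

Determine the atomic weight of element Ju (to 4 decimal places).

Average mass = Σ (abundance × isotope mass) = 0.74723 × 149.937 + 0.25277 × 153.913
= 112.03742 + 38.90459 = 150.94201 amu

150.9420 amu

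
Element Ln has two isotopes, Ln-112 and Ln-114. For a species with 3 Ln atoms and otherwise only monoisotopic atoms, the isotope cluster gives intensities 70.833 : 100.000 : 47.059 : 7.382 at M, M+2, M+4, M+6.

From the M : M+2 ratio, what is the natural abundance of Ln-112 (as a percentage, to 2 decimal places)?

Let p = fractional abundance of Ln-112. I(M+2)/I(M) = [C(3,1)·p^2·(1−p)] / p^3 = 3·(1−p)/p = 100.000/70.833 = 1.4118
(1−p)/p = 1.4118/3 = 0.4706  ⇒  p = 1/(1 + 0.4706) = 0.6800
Ln-112: 68.00%, Ln-114: 32.00%.

68.00%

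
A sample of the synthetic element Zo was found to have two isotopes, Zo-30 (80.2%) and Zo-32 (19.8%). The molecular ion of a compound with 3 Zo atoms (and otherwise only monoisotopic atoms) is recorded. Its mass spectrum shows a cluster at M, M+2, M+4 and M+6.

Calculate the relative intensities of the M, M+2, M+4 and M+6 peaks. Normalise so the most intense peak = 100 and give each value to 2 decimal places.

100.00 : 74.06 : 18.29 : 1.50

Expanding (0.802 + 0.198)^3:
P(M) = 0.802^3 = 0.515850
P(M+2) = 3 × 0.802^2 × 0.198^1 = 0.382063
P(M+4) = 3 × 0.802^1 × 0.198^2 = 0.094325
P(M+6) = 0.198^3 = 0.007762
The M peak is largest (0.515850); scaling to 100 gives 100.00 : 74.06 : 18.29 : 1.50.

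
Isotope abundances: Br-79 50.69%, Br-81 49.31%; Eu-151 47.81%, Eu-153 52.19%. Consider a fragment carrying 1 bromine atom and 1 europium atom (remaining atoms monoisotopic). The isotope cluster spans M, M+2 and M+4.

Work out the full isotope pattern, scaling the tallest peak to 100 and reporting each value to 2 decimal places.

48.44 : 100.00 : 51.44

Bromine pattern (n=1): 0.5069 : 0.4931
Europium pattern (n=1): 0.4781 : 0.5219
Convolve the two distributions (both contribute in 2-u steps):
  M: 0.5069×0.4781 = 0.242349
  M+2: 0.5069×0.5219 + 0.4931×0.4781 = 0.500302
  M+4: 0.4931×0.5219 = 0.257349
Scale to base peak (0.500302) = 100: 48.44 : 100.00 : 51.44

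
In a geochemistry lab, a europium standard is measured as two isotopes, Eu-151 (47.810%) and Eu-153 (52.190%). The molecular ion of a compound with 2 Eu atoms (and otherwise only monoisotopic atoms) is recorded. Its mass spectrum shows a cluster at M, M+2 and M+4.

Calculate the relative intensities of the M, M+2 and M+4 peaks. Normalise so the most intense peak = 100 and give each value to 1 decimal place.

45.8 : 100.0 : 54.6

The 2 Eu atoms are independent, so intensities follow the terms of (0.47810 + 0.52190)^2.
P(M) = 0.47810^2 = 0.228580
P(M+2) = 2 × 0.47810^1 × 0.52190^1 = 0.499041
P(M+4) = 0.52190^2 = 0.272380
The M+2 peak is largest (0.499041); scaling to 100 gives 45.8 : 100.0 : 54.6.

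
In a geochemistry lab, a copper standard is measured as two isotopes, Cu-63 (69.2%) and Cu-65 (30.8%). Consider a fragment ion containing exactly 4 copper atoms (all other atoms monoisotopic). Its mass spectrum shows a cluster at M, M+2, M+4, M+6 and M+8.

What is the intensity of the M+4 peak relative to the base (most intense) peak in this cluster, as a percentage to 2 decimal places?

66.76%

Term probabilities: M 0.2293, M+2 0.4083, M+4 0.2726, M+6 0.0809, M+8 0.0090. Base peak = M+2.
P(M+2) = C(4,1) × 0.692^3 × 0.308^1 = 4 × 0.33137389 × 0.3080 = 0.408253 (base)
P(M+4) = C(4,2) × 0.692^2 × 0.308^2 = 6 × 0.478864 × 0.094864 = 0.272562
Relative intensity = 0.272562 / 0.408253 × 100 = 66.76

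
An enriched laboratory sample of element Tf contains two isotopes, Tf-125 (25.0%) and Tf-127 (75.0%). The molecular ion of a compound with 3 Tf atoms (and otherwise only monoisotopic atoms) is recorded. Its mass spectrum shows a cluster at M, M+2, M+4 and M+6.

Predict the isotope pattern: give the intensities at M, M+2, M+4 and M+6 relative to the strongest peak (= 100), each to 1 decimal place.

3.7 : 33.3 : 100.0 : 100.0

Each Tf atom is independently Tf-125 (p = 0.250) or Tf-127 (q = 0.750); the cluster is the binomial expansion (p + q)^3.
P(M) = 0.250^3 = 0.015625
P(M+2) = 3 × 0.250^2 × 0.750^1 = 0.140625
P(M+4) = 3 × 0.250^1 × 0.750^2 = 0.421875
P(M+6) = 0.750^3 = 0.421875
The M+4 peak is largest (0.421875); scaling to 100 gives 3.7 : 33.3 : 100.0 : 100.0.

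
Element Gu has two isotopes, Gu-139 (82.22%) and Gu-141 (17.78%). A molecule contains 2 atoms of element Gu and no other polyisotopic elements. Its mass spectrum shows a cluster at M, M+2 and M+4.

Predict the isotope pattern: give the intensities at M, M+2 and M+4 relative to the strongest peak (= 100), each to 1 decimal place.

Expanding (0.8222 + 0.1778)^2:
P(M) = 0.8222^2 = 0.676013
P(M+2) = 2 × 0.8222^1 × 0.1778^1 = 0.292374
P(M+4) = 0.1778^2 = 0.031613
The M peak is largest (0.676013); scaling to 100 gives 100.0 : 43.2 : 4.7.

100.0 : 43.2 : 4.7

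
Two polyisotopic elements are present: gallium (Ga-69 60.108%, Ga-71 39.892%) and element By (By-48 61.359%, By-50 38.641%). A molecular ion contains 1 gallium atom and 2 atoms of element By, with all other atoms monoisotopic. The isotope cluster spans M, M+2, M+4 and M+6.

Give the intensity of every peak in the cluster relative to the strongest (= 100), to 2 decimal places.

Gallium pattern (n=1): 0.60108 : 0.39892
Element By pattern (n=2): 0.37649269 : 0.47419462 : 0.14931269
Convolve the two distributions (both contribute in 2-u steps):
  M: 0.60108×0.37649269 = 0.226302
  M+2: 0.60108×0.47419462 + 0.39892×0.37649269 = 0.435219
  M+4: 0.60108×0.14931269 + 0.39892×0.47419462 = 0.278915
  M+6: 0.39892×0.14931269 = 0.059564
Scale to base peak (0.435219) = 100: 52.00 : 100.00 : 64.09 : 13.69

52.00 : 100.00 : 64.09 : 13.69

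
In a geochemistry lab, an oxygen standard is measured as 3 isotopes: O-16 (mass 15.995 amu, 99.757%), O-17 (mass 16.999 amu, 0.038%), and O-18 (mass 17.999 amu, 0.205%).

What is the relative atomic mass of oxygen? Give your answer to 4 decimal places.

15.9995 amu

The abundance-weighted mean is 0.99757 × 15.995 + 0.00038 × 16.999 + 0.00205 × 17.999
= 15.95613 + 0.00646 + 0.03690 = 15.99949 amu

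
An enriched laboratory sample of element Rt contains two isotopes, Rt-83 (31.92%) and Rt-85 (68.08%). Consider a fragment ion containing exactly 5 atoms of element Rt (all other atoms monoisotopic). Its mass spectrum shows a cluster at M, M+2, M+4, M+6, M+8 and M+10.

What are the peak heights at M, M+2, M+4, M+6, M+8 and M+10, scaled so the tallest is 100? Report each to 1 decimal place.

Expanding (0.3192 + 0.6808)^5:
P(M) = 0.3192^5 = 0.003314
P(M+2) = 5 × 0.3192^4 × 0.6808^1 = 0.035338
P(M+4) = 10 × 0.3192^3 × 0.6808^2 = 0.150740
P(M+6) = 10 × 0.3192^2 × 0.6808^3 = 0.321503
P(M+8) = 5 × 0.3192^1 × 0.6808^4 = 0.342855
P(M+10) = 0.6808^5 = 0.146251
The M+8 peak is largest (0.342855); scaling to 100 gives 1.0 : 10.3 : 44.0 : 93.8 : 100.0 : 42.7.

1.0 : 10.3 : 44.0 : 93.8 : 100.0 : 42.7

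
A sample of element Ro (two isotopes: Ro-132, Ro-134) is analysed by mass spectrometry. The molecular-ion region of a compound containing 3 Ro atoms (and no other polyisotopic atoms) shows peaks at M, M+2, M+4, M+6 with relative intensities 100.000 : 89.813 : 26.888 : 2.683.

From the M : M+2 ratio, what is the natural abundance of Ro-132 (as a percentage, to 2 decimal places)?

76.96%

Write p for the Ro-132 fraction. I(M+2)/I(M) = [C(3,1)·p^2·(1−p)] / p^3 = 3·(1−p)/p = 89.813/100.000 = 0.8981
(1−p)/p = 0.8981/3 = 0.2994  ⇒  p = 1/(1 + 0.2994) = 0.7696
Ro-132: 76.96%, Ro-134: 23.04%.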